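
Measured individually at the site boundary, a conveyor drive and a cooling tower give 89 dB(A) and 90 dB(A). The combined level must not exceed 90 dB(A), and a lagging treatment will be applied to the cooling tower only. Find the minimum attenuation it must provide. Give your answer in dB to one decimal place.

The untreated sources together contribute 10^(89/10) = 7.943e+08, i.e. 89.00 dB(A).
The limit corresponds to 10^(90/10) = 1.000e+09; subtracting the fixed part leaves 2.057e+08 for the cooling tower, i.e. 83.13 dB(A).
Required insertion loss = 90 − 83.13 = 6.87 dB.

6.9 dB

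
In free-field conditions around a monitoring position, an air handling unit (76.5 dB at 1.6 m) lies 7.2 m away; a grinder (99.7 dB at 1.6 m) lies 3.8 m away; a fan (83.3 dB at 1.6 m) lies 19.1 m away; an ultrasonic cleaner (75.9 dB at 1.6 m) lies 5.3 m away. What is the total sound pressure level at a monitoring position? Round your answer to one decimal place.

Apply inverse-square spreading to bring every level to the receiver, then sum 10^(L/10).
air handling unit: 76.5 − 20·log₁₀(7.2/1.6) = 76.5 − 13.06 = 63.44 dB.
grinder: 99.7 − 20·log₁₀(3.8/1.6) = 99.7 − 7.51 = 92.19 dB.
fan: 83.3 − 20·log₁₀(19.1/1.6) = 83.3 − 21.54 = 61.76 dB.
ultrasonic cleaner: 75.9 − 20·log₁₀(5.3/1.6) = 75.9 − 10.40 = 65.50 dB.
Σ 10^(L/10) = 1.662e+09 → L_total = 10·log₁₀(1.662e+09) = 92.21 dB.

92.2 dB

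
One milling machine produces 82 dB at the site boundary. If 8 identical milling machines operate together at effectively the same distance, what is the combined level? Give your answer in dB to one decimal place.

91.0 dB

N identical incoherent sources raise the level by 10·log₁₀ N.
L_total = 82 + 10·log₁₀(8) = 82 + 9.031 = 91.03 dB.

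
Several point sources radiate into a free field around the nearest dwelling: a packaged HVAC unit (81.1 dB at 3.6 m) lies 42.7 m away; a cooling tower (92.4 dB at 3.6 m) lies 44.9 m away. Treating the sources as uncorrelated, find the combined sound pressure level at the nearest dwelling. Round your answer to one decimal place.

Propagate each source to the receiver with L = L_ref − 20·log₁₀(r/r_ref), then add intensities.
packaged HVAC unit: 81.1 − 20·log₁₀(42.7/3.6) = 81.1 − 21.48 = 59.62 dB.
cooling tower: 92.4 − 20·log₁₀(44.9/3.6) = 92.4 − 21.92 = 70.48 dB.
Σ 10^(L/10) = 1.209e+07 → L_total = 10·log₁₀(1.209e+07) = 70.82 dB.

70.8 dB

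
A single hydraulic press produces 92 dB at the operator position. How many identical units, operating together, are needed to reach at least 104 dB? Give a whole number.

16

The shortfall is 104 − 92 = 12.0 dB, and N units add 10·log₁₀ N, so need 10·log₁₀ N ≥ 12.0.
N ≥ 10^(12.0/10) = 15.849, so N = 16.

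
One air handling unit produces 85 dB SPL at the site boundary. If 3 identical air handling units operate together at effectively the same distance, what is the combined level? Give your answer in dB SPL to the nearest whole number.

90 dB SPL

With 3 equal, uncorrelated contributions the intensity is 3× that of one unit, giving a rise of 10·log₁₀ 3.
L_total = 85 + 10·log₁₀(3) = 85 + 4.771 = 89.77 dB SPL.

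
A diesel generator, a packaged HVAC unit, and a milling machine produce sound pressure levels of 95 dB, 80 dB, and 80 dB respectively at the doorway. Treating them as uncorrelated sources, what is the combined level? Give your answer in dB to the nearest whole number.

For uncorrelated sources the intensities add, so convert each level to linear form, sum, and take 10·log₁₀ of the total.
Σ 10^(L/10) = 10^(95/10) + 10^(80/10) + 10^(80/10) = 3.362e+09.
L_total = 10·log₁₀(3.362e+09) = 95.27 dB.

95 dB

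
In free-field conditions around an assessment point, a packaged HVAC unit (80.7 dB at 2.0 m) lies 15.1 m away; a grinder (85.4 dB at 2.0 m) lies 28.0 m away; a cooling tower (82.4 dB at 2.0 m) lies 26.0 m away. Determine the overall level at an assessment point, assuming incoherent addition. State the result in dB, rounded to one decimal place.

66.9 dB

Apply inverse-square spreading to bring every level to the receiver, then sum 10^(L/10).
packaged HVAC unit: 80.7 − 20·log₁₀(15.1/2.0) = 80.7 − 17.56 = 63.14 dB.
grinder: 85.4 − 20·log₁₀(28.0/2.0) = 85.4 − 22.92 = 62.48 dB.
cooling tower: 82.4 − 20·log₁₀(26.0/2.0) = 82.4 − 22.28 = 60.12 dB.
Σ 10^(L/10) = 4.858e+06 → L_total = 10·log₁₀(4.858e+06) = 66.87 dB.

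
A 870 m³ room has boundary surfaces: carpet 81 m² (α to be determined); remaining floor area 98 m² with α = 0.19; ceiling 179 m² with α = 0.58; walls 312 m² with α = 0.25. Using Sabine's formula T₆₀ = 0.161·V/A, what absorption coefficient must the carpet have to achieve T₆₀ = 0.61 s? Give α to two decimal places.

Required total absorption A = 0.161·870/0.61 = 229.62 m².
Absorption from the other surfaces = 98·0.19 + 179·0.58 + 312·0.25 = 200.44 m², so the carpet must supply 29.18 m² over 81 m².
α = 29.18/81 = 0.360.

0.36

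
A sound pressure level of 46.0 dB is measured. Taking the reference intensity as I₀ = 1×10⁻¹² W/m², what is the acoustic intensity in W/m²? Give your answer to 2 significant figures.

I = I₀·10^(L/10) = 10⁻¹² × 10^(46.0/10) = 10^(-7.400).

4.0e-08 W/m²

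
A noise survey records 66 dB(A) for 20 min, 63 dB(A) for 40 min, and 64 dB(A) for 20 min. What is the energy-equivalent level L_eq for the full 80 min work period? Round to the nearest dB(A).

64 dB(A)

The energy average is taken in the linear domain: L_eq = 10·log₁₀[(Σ tᵢ·10^(Lᵢ/10))/T], T = 80 min.
Σ tᵢ·10^(Lᵢ/10) = 20·10^(66/10) + 40·10^(63/10) + 20·10^(64/10) = 2.097e+08.
L_eq = 10·log₁₀(2.097e+08/80) = 64.18 dB(A).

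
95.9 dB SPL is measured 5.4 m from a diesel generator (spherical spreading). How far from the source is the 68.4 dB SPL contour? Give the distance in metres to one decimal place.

128.1 m

The 27.5 dB drop corresponds to a distance ratio of 10^(27.5/20) for a point source.
r₂ = 5.4·10^((95.9−68.4)/20) = 5.4·10^(27.5/20) = 128.05 m.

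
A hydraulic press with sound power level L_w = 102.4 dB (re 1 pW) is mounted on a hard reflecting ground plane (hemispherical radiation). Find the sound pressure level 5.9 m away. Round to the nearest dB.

L_p = L_w − 10·log₁₀(2π·r²) with r = 5.9 m.
2π·r² = 218.7 m², 10·log₁₀ of that is 23.399 dB.
L_p = 102.4 − 23.399 = 79.00 dB.

79 dB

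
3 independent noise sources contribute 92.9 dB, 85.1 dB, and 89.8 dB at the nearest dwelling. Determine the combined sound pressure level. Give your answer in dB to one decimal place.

Incoherent sources combine by intensity addition: L_total = 10·log₁₀(Σ 10^(L_i/10)).
Σ 10^(L/10) = 10^(92.9/10) + 10^(85.1/10) + 10^(89.8/10) = 3.228e+09.
L_total = 10·log₁₀(3.228e+09) = 95.09 dB.

95.1 dB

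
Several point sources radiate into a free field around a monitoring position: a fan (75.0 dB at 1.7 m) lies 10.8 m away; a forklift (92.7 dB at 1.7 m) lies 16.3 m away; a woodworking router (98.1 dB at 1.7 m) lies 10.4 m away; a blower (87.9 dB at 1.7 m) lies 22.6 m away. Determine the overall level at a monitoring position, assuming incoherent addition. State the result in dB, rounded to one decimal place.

First find each source's level at the receiver (point-source: −20·log₁₀(r/r_ref)), then combine on an intensity basis.
fan: 75.0 − 20·log₁₀(10.8/1.7) = 75.0 − 16.06 = 58.94 dB.
forklift: 92.7 − 20·log₁₀(16.3/1.7) = 92.7 − 19.63 = 73.07 dB.
woodworking router: 98.1 − 20·log₁₀(10.4/1.7) = 98.1 − 15.73 = 82.37 dB.
blower: 87.9 − 20·log₁₀(22.6/1.7) = 87.9 − 22.47 = 65.43 dB.
Σ 10^(L/10) = 1.970e+08 → L_total = 10·log₁₀(1.970e+08) = 82.95 dB.

82.9 dB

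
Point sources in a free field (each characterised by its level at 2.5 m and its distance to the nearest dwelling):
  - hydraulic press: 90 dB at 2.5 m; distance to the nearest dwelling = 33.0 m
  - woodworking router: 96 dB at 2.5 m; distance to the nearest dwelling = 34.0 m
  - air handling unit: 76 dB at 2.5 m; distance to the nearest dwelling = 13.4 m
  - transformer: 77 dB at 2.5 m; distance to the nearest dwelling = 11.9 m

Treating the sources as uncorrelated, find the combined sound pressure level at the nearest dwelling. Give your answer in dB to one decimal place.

74.9 dB

Propagate each source to the receiver with L = L_ref − 20·log₁₀(r/r_ref), then add intensities.
hydraulic press: 90 − 20·log₁₀(33.0/2.5) = 90 − 22.41 = 67.59 dB.
woodworking router: 96 − 20·log₁₀(34.0/2.5) = 96 − 22.67 = 73.33 dB.
air handling unit: 76 − 20·log₁₀(13.4/2.5) = 76 − 14.58 = 61.42 dB.
transformer: 77 − 20·log₁₀(11.9/2.5) = 77 − 13.55 = 63.45 dB.
Σ 10^(L/10) = 3.086e+07 → L_total = 10·log₁₀(3.086e+07) = 74.89 dB.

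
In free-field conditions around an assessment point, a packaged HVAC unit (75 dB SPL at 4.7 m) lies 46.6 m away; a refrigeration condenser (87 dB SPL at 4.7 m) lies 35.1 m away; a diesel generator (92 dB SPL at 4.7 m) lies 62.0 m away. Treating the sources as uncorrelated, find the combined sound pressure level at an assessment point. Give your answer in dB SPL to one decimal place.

72.7 dB SPL

Propagate each source to the receiver with L = L_ref − 20·log₁₀(r/r_ref), then add intensities.
packaged HVAC unit: 75 − 20·log₁₀(46.6/4.7) = 75 − 19.93 = 55.07 dB SPL.
refrigeration condenser: 87 − 20·log₁₀(35.1/4.7) = 87 − 17.46 = 69.54 dB SPL.
diesel generator: 92 − 20·log₁₀(62.0/4.7) = 92 − 22.41 = 69.59 dB SPL.
Σ 10^(L/10) = 1.842e+07 → L_total = 10·log₁₀(1.842e+07) = 72.65 dB SPL.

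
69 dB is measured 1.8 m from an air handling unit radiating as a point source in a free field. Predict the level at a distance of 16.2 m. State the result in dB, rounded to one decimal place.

Point-source attenuation: ΔL = 20·log₁₀(r₂/r₁) = 20·log₁₀(16.2/1.8) = 19.085 dB.
L₂ = 69 − 20·log₁₀(16.2/1.8) = 69 − 19.085 = 49.92 dB.

49.9 dB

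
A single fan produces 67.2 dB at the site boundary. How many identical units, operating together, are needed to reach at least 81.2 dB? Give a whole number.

26

Need L₁ + 10·log₁₀ N ≥ 81.2, i.e. log₁₀ N ≥ 1.40.
N ≥ 10^(14.0/10) = 25.119, so N = 26.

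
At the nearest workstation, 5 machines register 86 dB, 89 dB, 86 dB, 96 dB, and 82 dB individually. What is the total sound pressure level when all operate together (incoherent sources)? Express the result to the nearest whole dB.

Incoherent sources combine by intensity addition: L_total = 10·log₁₀(Σ 10^(L_i/10)).
Σ 10^(L/10) = 10^(86/10) + 10^(89/10) + 10^(86/10) + 10^(96/10) + 10^(82/10) = 5.730e+09.
L_total = 10·log₁₀(5.730e+09) = 97.58 dB.

98 dB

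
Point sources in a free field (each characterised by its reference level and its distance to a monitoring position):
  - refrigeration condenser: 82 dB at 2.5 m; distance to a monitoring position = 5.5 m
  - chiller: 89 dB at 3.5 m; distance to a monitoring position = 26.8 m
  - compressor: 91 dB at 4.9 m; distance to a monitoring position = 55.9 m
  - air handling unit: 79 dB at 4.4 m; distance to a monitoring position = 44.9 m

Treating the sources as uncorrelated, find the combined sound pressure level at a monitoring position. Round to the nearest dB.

First find each source's level at the receiver (point-source: −20·log₁₀(r/r_ref)), then combine on an intensity basis.
refrigeration condenser: 82 − 20·log₁₀(5.5/2.5) = 82 − 6.85 = 75.15 dB.
chiller: 89 − 20·log₁₀(26.8/3.5) = 89 − 17.68 = 71.32 dB.
compressor: 91 − 20·log₁₀(55.9/4.9) = 91 − 21.14 = 69.86 dB.
air handling unit: 79 − 20·log₁₀(44.9/4.4) = 79 − 20.18 = 58.82 dB.
Σ 10^(L/10) = 5.673e+07 → L_total = 10·log₁₀(5.673e+07) = 77.54 dB.

78 dB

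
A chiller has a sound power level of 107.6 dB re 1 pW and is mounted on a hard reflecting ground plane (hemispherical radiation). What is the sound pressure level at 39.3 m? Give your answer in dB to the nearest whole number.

The power spreads over a hemisphere of area 2π·r², so L_p = L_w − 10·log₁₀(2π·r²).
2π·r² = 9704 m², 10·log₁₀ of that is 39.870 dB.
L_p = 107.6 − 39.870 = 67.73 dB.

68 dB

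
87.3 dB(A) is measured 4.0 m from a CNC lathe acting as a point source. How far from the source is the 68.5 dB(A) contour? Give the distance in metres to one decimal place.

34.8 m

Point-source spreading drops the level by 20·log₁₀(r₂/r₁); inverting, r₂/r₁ = 10^(ΔL/20).
r₂ = 4.0·10^((87.3−68.5)/20) = 4.0·10^(18.8/20) = 34.84 m.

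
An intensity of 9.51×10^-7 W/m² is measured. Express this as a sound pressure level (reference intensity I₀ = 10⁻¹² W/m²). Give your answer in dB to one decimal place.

59.8 dB

Dividing by I₀ shifts the exponent by 12: I/I₀ = 9.51×10^5.
L = 10·(0.9782 + 5) = 59.78 dB.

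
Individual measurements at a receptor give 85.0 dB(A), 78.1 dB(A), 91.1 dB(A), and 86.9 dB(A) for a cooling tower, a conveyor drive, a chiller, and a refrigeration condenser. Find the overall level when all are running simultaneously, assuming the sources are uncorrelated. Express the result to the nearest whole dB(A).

Incoherent sources combine by intensity addition: L_total = 10·log₁₀(Σ 10^(L_i/10)).
Σ 10^(L/10) = 10^(85.0/10) + 10^(78.1/10) + 10^(91.1/10) + 10^(86.9/10) = 2.159e+09.
L_total = 10·log₁₀(2.159e+09) = 93.34 dB(A).

93 dB(A)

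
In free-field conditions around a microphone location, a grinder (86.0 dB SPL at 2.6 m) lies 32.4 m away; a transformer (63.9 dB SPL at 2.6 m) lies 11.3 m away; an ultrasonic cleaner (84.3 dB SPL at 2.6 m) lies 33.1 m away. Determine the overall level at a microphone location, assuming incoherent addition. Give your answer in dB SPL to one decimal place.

Propagate each source to the receiver with L = L_ref − 20·log₁₀(r/r_ref), then add intensities.
grinder: 86.0 − 20·log₁₀(32.4/2.6) = 86.0 − 21.91 = 64.09 dB SPL.
transformer: 63.9 − 20·log₁₀(11.3/2.6) = 63.9 − 12.76 = 51.14 dB SPL.
ultrasonic cleaner: 84.3 − 20·log₁₀(33.1/2.6) = 84.3 − 22.10 = 62.20 dB SPL.
Σ 10^(L/10) = 4.354e+06 → L_total = 10·log₁₀(4.354e+06) = 66.39 dB SPL.

66.4 dB SPL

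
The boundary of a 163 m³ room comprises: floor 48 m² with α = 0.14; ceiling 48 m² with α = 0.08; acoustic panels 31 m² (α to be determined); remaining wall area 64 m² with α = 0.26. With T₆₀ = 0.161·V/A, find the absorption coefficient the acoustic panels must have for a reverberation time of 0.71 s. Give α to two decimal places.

A = 0.161·V/T₆₀ = 0.161·163/0.71 = 36.96 m² sabins.
Absorption from the other surfaces = 48·0.14 + 48·0.08 + 64·0.26 = 27.20 m², so the acoustic panels must supply 9.76 m² over 31 m².
α = 9.76/31 = 0.315.

0.31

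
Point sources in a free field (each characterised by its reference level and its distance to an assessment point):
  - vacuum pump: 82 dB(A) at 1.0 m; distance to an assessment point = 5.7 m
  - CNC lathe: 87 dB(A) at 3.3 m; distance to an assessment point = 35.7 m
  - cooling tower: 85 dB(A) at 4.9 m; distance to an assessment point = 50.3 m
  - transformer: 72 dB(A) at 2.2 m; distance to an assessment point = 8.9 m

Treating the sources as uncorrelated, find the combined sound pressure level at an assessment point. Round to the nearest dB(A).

First find each source's level at the receiver (point-source: −20·log₁₀(r/r_ref)), then combine on an intensity basis.
vacuum pump: 82 − 20·log₁₀(5.7/1.0) = 82 − 15.12 = 66.88 dB(A).
CNC lathe: 87 − 20·log₁₀(35.7/3.3) = 87 − 20.68 = 66.32 dB(A).
cooling tower: 85 − 20·log₁₀(50.3/4.9) = 85 − 20.23 = 64.77 dB(A).
transformer: 72 − 20·log₁₀(8.9/2.2) = 72 − 12.14 = 59.86 dB(A).
Σ 10^(L/10) = 1.313e+07 → L_total = 10·log₁₀(1.313e+07) = 71.18 dB(A).

71 dB(A)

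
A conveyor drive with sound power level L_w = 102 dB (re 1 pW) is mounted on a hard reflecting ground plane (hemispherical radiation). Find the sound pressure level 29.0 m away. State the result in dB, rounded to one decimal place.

64.8 dB

Free-field hemispherical radiation: L_p = L_w − 10·log₁₀(2π·r²), r = 29.0 m.
2π·r² = 5284 m², 10·log₁₀ of that is 37.230 dB.
L_p = 102 − 37.230 = 64.77 dB.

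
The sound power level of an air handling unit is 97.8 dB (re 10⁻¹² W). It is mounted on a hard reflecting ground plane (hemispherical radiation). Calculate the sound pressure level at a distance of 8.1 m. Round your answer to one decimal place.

L_p = L_w − 10·log₁₀(2π·r²) with r = 8.1 m.
2π·r² = 412.2 m², 10·log₁₀ of that is 26.151 dB.
L_p = 97.8 − 26.151 = 71.65 dB.

71.6 dB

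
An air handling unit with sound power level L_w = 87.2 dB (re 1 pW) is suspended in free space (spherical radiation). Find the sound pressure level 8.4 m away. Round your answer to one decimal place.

57.7 dB

The power spreads over a sphere of area 4π·r², so L_p = L_w − 10·log₁₀(4π·r²).
4π·r² = 886.7 m², 10·log₁₀ of that is 29.478 dB.
L_p = 87.2 − 29.478 = 57.72 dB.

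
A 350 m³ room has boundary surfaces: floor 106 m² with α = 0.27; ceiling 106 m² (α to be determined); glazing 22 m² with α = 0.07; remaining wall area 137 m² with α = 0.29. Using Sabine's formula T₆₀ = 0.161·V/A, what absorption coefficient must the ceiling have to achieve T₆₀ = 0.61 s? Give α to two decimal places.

From T₆₀ = 0.161·V/A, the target T₆₀ = 0.61 s needs A = 0.161·350/0.61 = 92.38 m².
Absorption from the other surfaces = 106·0.27 + 22·0.07 + 137·0.29 = 69.89 m², so the ceiling must supply 22.49 m² over 106 m².
α = 22.49/106 = 0.212.

0.21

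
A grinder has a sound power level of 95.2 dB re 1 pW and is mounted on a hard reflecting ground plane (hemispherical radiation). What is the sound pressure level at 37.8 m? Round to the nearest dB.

Free-field hemispherical radiation: L_p = L_w − 10·log₁₀(2π·r²), r = 37.8 m.
2π·r² = 8978 m², 10·log₁₀ of that is 39.532 dB.
L_p = 95.2 − 39.532 = 55.67 dB.

56 dB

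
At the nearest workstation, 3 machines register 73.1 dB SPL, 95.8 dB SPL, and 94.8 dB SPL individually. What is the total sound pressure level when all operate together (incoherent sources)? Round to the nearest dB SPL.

For uncorrelated sources the intensities add, so convert each level to linear form, sum, and take 10·log₁₀ of the total.
Σ 10^(L/10) = 10^(73.1/10) + 10^(95.8/10) + 10^(94.8/10) = 6.842e+09.
L_total = 10·log₁₀(6.842e+09) = 98.35 dB SPL.

98 dB SPL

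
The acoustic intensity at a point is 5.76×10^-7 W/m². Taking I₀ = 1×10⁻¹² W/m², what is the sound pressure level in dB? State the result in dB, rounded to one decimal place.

Dividing by I₀ shifts the exponent by 12: I/I₀ = 5.76×10^5.
L = 10·(0.7604 + 5) = 57.60 dB.

57.6 dB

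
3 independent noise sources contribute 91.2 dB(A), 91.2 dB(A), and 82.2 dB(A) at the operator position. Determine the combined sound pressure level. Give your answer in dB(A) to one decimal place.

For uncorrelated sources the intensities add, so convert each level to linear form, sum, and take 10·log₁₀ of the total.
Σ 10^(L/10) = 10^(91.2/10) + 10^(91.2/10) + 10^(82.2/10) = 2.802e+09.
L_total = 10·log₁₀(2.802e+09) = 94.48 dB(A).

94.5 dB(A)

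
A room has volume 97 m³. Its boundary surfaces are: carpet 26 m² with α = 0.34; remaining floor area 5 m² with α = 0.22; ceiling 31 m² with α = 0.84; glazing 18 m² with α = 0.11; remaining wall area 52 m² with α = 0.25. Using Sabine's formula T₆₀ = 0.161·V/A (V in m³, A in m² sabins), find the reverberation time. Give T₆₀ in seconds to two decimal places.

0.31 s

A = Σ Sᵢαᵢ = 26·0.34 + 5·0.22 + 31·0.84 + 18·0.11 + 52·0.25 = 50.96 m².
T₆₀ = 0.161 × 97 / 50.96 = 0.306 s.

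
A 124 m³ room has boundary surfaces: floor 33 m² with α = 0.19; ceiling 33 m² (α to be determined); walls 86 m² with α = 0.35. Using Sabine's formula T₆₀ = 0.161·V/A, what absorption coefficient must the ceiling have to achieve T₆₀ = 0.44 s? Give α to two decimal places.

0.27

Required total absorption A = 0.161·124/0.44 = 45.37 m².
Absorption from the other surfaces = 33·0.19 + 86·0.35 = 36.37 m², so the ceiling must supply 9.00 m² over 33 m².
α = 9.00/33 = 0.273.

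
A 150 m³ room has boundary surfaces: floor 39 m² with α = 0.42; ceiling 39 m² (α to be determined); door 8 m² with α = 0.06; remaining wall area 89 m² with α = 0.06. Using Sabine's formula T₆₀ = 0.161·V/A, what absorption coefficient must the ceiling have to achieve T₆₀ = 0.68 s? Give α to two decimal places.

A = 0.161·V/T₆₀ = 0.161·150/0.68 = 35.51 m² sabins.
Absorption from the other surfaces = 39·0.42 + 8·0.06 + 89·0.06 = 22.20 m², so the ceiling must supply 13.31 m² over 39 m².
α = 13.31/39 = 0.341.

0.34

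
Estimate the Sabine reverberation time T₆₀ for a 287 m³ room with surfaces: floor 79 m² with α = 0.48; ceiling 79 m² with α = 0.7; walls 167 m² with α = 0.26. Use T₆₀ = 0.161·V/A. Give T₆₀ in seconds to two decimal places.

A = Σ Sᵢαᵢ = 79·0.48 + 79·0.7 + 167·0.26 = 136.64 m².
T₆₀ = 0.161·V/A = 0.161·287/136.64 = 0.338 s.

0.34 s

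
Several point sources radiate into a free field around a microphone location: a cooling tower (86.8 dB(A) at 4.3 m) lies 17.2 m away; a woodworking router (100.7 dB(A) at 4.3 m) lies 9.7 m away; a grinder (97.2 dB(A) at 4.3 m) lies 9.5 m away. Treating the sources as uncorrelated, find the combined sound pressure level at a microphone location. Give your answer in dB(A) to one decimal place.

95.3 dB(A)

Apply inverse-square spreading to bring every level to the receiver, then sum 10^(L/10).
cooling tower: 86.8 − 20·log₁₀(17.2/4.3) = 86.8 − 12.04 = 74.76 dB(A).
woodworking router: 100.7 − 20·log₁₀(9.7/4.3) = 100.7 − 7.07 = 93.63 dB(A).
grinder: 97.2 − 20·log₁₀(9.5/4.3) = 97.2 − 6.89 = 90.31 dB(A).
Σ 10^(L/10) = 3.414e+09 → L_total = 10·log₁₀(3.414e+09) = 95.33 dB(A).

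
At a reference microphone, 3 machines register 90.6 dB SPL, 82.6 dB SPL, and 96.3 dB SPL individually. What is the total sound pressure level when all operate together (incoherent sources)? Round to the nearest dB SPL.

Incoherent sources combine by intensity addition: L_total = 10·log₁₀(Σ 10^(L_i/10)).
Σ 10^(L/10) = 10^(90.6/10) + 10^(82.6/10) + 10^(96.3/10) = 5.596e+09.
L_total = 10·log₁₀(5.596e+09) = 97.48 dB SPL.

97 dB SPL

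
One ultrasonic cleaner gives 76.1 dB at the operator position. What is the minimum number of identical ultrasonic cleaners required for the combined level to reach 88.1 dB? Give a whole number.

N identical sources give L₁ + 10·log₁₀ N, so require 10·log₁₀ N ≥ 88.1 − 76.1 = 12.0 dB.
N ≥ 10^(12.0/10) = 15.849, so N = 16.

16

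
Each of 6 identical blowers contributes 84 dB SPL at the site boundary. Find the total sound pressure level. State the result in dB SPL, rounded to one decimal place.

91.8 dB SPL

N identical incoherent sources raise the level by 10·log₁₀ N.
L_total = 84 + 10·log₁₀(6) = 84 + 7.782 = 91.78 dB SPL.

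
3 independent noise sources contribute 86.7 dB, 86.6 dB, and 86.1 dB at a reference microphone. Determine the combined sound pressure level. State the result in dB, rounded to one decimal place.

91.2 dB

For uncorrelated sources the intensities add, so convert each level to linear form, sum, and take 10·log₁₀ of the total.
Σ 10^(L/10) = 10^(86.7/10) + 10^(86.6/10) + 10^(86.1/10) = 1.332e+09.
L_total = 10·log₁₀(1.332e+09) = 91.25 dB.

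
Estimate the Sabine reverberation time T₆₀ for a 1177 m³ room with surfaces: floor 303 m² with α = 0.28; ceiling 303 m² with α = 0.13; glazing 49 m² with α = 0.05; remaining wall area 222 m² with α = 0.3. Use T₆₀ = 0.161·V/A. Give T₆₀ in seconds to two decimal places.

0.98 s

A = Σ Sᵢαᵢ = 303·0.28 + 303·0.13 + 49·0.05 + 222·0.3 = 193.28 m².
T₆₀ = 0.161·V/A = 0.161·1177/193.28 = 0.980 s.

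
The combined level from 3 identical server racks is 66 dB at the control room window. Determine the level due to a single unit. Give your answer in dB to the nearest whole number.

For N identical incoherent sources L_total = L₁ + 10·log₁₀ N, so L₁ = 66 − 10·log₁₀(3) = 66 − 4.771.

61 dB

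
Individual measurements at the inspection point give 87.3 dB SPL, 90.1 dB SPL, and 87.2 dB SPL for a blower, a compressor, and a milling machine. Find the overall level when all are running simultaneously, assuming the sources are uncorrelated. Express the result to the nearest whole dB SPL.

Incoherent sources combine by intensity addition: L_total = 10·log₁₀(Σ 10^(L_i/10)).
Σ 10^(L/10) = 10^(87.3/10) + 10^(90.1/10) + 10^(87.2/10) = 2.085e+09.
L_total = 10·log₁₀(2.085e+09) = 93.19 dB SPL.

93 dB SPL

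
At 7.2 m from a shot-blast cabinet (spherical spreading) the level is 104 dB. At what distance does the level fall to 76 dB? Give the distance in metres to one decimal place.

Point-source spreading drops the level by 20·log₁₀(r₂/r₁); inverting, r₂/r₁ = 10^(ΔL/20).
r₂ = 7.2·10^((104−76)/20) = 7.2·10^(28.0/20) = 180.86 m.

180.9 m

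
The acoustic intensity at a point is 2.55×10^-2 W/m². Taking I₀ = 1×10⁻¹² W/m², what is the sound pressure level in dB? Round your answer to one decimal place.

Dividing by I₀ shifts the exponent by 12: I/I₀ = 2.55×10^10.
L = 10·(0.4065 + 10) = 104.07 dB.

104.1 dB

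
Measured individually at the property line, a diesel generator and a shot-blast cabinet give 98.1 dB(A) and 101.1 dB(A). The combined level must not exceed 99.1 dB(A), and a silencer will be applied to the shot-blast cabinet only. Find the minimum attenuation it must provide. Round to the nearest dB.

9 dB

Everything except the shot-blast cabinet sums to 10^(98.1/10) = 6.457e+09 in linear terms, 98.10 dB(A).
The limit corresponds to 10^(99.1/10) = 8.128e+09; subtracting the fixed part leaves 1.672e+09 for the shot-blast cabinet, i.e. 92.23 dB(A).
Required insertion loss = 101.1 − 92.23 = 8.87 dB.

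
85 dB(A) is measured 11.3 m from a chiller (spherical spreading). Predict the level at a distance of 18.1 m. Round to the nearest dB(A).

81 dB(A)

Spherical spreading from a point source gives a 20·log₁₀(r₂/r₁) drop.
L₂ = 85 − 20·log₁₀(18.1/11.3) = 85 − 4.092 = 80.91 dB(A).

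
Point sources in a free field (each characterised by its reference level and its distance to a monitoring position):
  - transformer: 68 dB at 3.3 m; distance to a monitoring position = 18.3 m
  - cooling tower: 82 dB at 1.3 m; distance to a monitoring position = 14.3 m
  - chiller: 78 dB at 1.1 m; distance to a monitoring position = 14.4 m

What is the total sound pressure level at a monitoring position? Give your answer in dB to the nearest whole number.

Propagate each source to the receiver with L = L_ref − 20·log₁₀(r/r_ref), then add intensities.
transformer: 68 − 20·log₁₀(18.3/3.3) = 68 − 14.88 = 53.12 dB.
cooling tower: 82 − 20·log₁₀(14.3/1.3) = 82 − 20.83 = 61.17 dB.
chiller: 78 − 20·log₁₀(14.4/1.1) = 78 − 22.34 = 55.66 dB.
Σ 10^(L/10) = 1.883e+06 → L_total = 10·log₁₀(1.883e+06) = 62.75 dB.

63 dB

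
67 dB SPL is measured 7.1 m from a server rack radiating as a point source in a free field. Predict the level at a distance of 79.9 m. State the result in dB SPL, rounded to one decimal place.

46.0 dB SPL

Point-source attenuation: ΔL = 20·log₁₀(r₂/r₁) = 20·log₁₀(79.9/7.1) = 21.026 dB.
L₂ = 67 − 20·log₁₀(79.9/7.1) = 67 − 21.026 = 45.97 dB SPL.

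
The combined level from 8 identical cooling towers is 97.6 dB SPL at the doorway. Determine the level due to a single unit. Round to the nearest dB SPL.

For N identical incoherent sources L_total = L₁ + 10·log₁₀ N, so L₁ = 97.6 − 10·log₁₀(8) = 97.6 − 9.031.

89 dB SPL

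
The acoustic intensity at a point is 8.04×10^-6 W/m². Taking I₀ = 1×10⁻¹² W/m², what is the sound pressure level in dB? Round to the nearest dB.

69 dB

L = 10·log₁₀(I/I₀) = 10·log₁₀(8.04×10^-6/10⁻¹²) = 10·log₁₀(8.04×10^6).
L = 10·(0.9053 + 6) = 69.05 dB.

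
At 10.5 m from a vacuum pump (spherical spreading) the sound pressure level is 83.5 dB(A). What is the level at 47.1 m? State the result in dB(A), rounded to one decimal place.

For a point source, L₂ = L₁ − 20·log₁₀(r₂/r₁).
L₂ = 83.5 − 20·log₁₀(47.1/10.5) = 83.5 − 13.037 = 70.46 dB(A).

70.5 dB(A)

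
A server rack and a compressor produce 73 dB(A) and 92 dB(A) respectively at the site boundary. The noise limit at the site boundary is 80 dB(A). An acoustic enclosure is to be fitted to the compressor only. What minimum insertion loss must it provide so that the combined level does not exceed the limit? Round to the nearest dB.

13 dB

Fixed contribution from the other source: Σ 10^(L/10) = 10^(73/10) = 1.995e+07 (73.00 dB(A)).
The limit corresponds to 10^(80/10) = 1.000e+08; subtracting the fixed part leaves 8.005e+07 for the compressor, i.e. 79.03 dB(A).
So the compressor must be reduced from 92 to 79.03 dB(A): IL = 12.97 dB.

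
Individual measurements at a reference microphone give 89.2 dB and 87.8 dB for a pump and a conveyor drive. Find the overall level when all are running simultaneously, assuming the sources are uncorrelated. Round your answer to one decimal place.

91.6 dB

Incoherent sources combine by intensity addition: L_total = 10·log₁₀(Σ 10^(L_i/10)).
Σ 10^(L/10) = 10^(89.2/10) + 10^(87.8/10) = 1.434e+09.
L_total = 10·log₁₀(1.434e+09) = 91.57 dB.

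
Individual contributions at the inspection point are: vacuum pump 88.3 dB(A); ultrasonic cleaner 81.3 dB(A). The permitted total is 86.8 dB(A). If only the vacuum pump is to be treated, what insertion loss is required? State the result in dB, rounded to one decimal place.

The untreated sources together contribute 10^(81.3/10) = 1.349e+08, i.e. 81.30 dB(A).
The limit corresponds to 10^(86.8/10) = 4.786e+08; subtracting the fixed part leaves 3.437e+08 for the vacuum pump, i.e. 85.36 dB(A).
Required insertion loss = 88.3 − 85.36 = 2.94 dB.

2.9 dB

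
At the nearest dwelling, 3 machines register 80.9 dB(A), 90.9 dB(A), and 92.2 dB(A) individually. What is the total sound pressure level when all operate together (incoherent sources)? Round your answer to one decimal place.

94.8 dB(A)

For uncorrelated sources the intensities add, so convert each level to linear form, sum, and take 10·log₁₀ of the total.
Σ 10^(L/10) = 10^(80.9/10) + 10^(90.9/10) + 10^(92.2/10) = 3.013e+09.
L_total = 10·log₁₀(3.013e+09) = 94.79 dB(A).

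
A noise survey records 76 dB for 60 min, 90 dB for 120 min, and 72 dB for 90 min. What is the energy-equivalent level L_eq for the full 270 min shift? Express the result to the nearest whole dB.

87 dB

Weight each interval's intensity by its duration and average over T = 270 min:
Σ tᵢ·10^(Lᵢ/10) = 60·10^(76/10) + 120·10^(90/10) + 90·10^(72/10) = 1.238e+11.
L_eq = 10·log₁₀(1.238e+11/270) = 86.61 dB.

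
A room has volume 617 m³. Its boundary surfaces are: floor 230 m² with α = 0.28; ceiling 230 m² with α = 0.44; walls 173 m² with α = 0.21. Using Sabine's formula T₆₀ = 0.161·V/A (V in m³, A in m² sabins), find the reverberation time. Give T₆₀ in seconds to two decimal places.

Summing Sᵢαᵢ: 230·0.28 + 230·0.44 + 173·0.21 = 201.93 m².
T₆₀ = 0.161·V/A = 0.161·617/201.93 = 0.492 s.

0.49 s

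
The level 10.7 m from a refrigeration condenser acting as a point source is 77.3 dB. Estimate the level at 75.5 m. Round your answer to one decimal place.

For a point source, L₂ = L₁ − 20·log₁₀(r₂/r₁).
L₂ = 77.3 − 20·log₁₀(75.5/10.7) = 77.3 − 16.971 = 60.33 dB.

60.3 dB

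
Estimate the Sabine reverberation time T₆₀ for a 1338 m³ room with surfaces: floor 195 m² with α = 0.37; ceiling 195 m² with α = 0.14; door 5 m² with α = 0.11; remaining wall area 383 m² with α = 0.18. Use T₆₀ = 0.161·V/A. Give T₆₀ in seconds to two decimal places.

1.28 s

Total absorption A = 195·0.37 + 195·0.14 + 5·0.11 + 383·0.18 = 168.94 m² sabins.
T₆₀ = 0.161 × 1338 / 168.94 = 1.275 s.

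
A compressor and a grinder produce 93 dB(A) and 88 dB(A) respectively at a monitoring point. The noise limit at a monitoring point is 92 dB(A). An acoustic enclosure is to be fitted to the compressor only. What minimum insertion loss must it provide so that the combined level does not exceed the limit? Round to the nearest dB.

3 dB

Everything except the compressor sums to 10^(88/10) = 6.310e+08 in linear terms, 88.00 dB(A).
To meet 92 dB(A) overall, the treated compressor may contribute at most 10^(92/10) − 6.310e+08 = 9.539e+08, i.e. 89.80 dB(A).
So the compressor must be reduced from 93 to 89.80 dB(A): IL = 3.20 dB.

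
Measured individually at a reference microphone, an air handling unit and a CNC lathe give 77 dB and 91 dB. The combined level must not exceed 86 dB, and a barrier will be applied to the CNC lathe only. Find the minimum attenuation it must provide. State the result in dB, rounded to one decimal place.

Fixed contribution from the other source: Σ 10^(L/10) = 10^(77/10) = 5.012e+07 (77.00 dB).
The limit corresponds to 10^(86/10) = 3.981e+08; subtracting the fixed part leaves 3.480e+08 for the CNC lathe, i.e. 85.42 dB.
So the CNC lathe must be reduced from 91 to 85.42 dB: IL = 5.58 dB.

5.6 dB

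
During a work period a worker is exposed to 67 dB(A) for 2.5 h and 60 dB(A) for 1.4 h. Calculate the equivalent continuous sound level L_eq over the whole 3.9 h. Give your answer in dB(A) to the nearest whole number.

66 dB(A)

The energy average is taken in the linear domain: L_eq = 10·log₁₀[(Σ tᵢ·10^(Lᵢ/10))/T], T = 3.9 h.
Σ tᵢ·10^(Lᵢ/10) = 2.5·10^(67/10) + 1.4·10^(60/10) = 1.393e+07.
L_eq = 10·log₁₀(1.393e+07/3.9) = 65.53 dB(A).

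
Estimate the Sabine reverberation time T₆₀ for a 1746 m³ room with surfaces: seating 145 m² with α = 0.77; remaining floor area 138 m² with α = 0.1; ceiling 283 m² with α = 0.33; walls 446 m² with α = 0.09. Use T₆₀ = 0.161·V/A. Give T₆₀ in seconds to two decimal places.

1.09 s

Total absorption A = 145·0.77 + 138·0.1 + 283·0.33 + 446·0.09 = 258.98 m² sabins.
T₆₀ = 0.161 × 1746 / 258.98 = 1.085 s.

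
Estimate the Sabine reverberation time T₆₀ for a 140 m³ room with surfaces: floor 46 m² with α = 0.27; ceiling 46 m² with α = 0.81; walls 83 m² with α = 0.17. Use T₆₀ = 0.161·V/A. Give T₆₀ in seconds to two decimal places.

A = Σ Sᵢαᵢ = 46·0.27 + 46·0.81 + 83·0.17 = 63.79 m².
T₆₀ = 0.161·V/A = 0.161·140/63.79 = 0.353 s.

0.35 s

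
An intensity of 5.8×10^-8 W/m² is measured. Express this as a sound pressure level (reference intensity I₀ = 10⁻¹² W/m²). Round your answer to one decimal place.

L = 10·log₁₀(I/I₀) = 10·log₁₀(5.8×10^-8/10⁻¹²) = 10·log₁₀(5.8×10^4).
L = 10·(0.7634 + 4) = 47.63 dB.

47.6 dB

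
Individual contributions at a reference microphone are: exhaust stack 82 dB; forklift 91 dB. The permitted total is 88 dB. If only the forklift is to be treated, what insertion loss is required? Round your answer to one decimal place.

The untreated sources together contribute 10^(82/10) = 1.585e+08, i.e. 82.00 dB.
To meet 88 dB overall, the treated forklift may contribute at most 10^(88/10) − 1.585e+08 = 4.725e+08, i.e. 86.74 dB.
So the forklift must be reduced from 91 to 86.74 dB: IL = 4.26 dB.

4.3 dB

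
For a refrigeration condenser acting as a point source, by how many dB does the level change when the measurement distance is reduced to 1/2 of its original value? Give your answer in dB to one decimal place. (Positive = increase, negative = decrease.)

+6.0 dB

Point-source spreading: ΔL = −20·log₁₀(r₂/r₁).
ΔL = −20·log₁₀(0.5) = +6.02 dB.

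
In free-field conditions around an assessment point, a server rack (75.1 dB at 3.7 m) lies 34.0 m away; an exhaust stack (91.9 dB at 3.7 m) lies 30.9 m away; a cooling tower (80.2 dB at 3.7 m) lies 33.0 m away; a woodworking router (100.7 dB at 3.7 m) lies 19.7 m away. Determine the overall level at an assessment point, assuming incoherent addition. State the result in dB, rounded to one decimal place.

86.4 dB

First find each source's level at the receiver (point-source: −20·log₁₀(r/r_ref)), then combine on an intensity basis.
server rack: 75.1 − 20·log₁₀(34.0/3.7) = 75.1 − 19.27 = 55.83 dB.
exhaust stack: 91.9 − 20·log₁₀(30.9/3.7) = 91.9 − 18.44 = 73.46 dB.
cooling tower: 80.2 − 20·log₁₀(33.0/3.7) = 80.2 − 19.01 = 61.19 dB.
woodworking router: 100.7 − 20·log₁₀(19.7/3.7) = 100.7 − 14.53 = 86.17 dB.
Σ 10^(L/10) = 4.384e+08 → L_total = 10·log₁₀(4.384e+08) = 86.42 dB.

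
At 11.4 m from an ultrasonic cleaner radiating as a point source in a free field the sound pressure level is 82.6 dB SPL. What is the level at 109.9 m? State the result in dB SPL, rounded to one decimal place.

62.9 dB SPL

For a point source, L₂ = L₁ − 20·log₁₀(r₂/r₁).
L₂ = 82.6 − 20·log₁₀(109.9/11.4) = 82.6 − 19.682 = 62.92 dB SPL.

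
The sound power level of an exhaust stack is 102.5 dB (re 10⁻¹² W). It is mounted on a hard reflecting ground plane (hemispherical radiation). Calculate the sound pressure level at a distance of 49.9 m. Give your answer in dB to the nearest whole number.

Free-field hemispherical radiation: L_p = L_w − 10·log₁₀(2π·r²), r = 49.9 m.
2π·r² = 1.565e+04 m², 10·log₁₀ of that is 41.944 dB.
L_p = 102.5 − 41.944 = 60.56 dB.

61 dB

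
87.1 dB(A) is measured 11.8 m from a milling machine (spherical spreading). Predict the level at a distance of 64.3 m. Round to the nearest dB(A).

72 dB(A)

Point-source attenuation: ΔL = 20·log₁₀(r₂/r₁) = 20·log₁₀(64.3/11.8) = 14.727 dB.
L₂ = 87.1 − 20·log₁₀(64.3/11.8) = 87.1 − 14.727 = 72.37 dB(A).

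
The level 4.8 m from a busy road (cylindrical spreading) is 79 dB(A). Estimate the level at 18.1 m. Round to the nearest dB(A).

Cylindrical spreading from a line source gives a 10·log₁₀(r₂/r₁) drop.
L₂ = 79 − 10·log₁₀(18.1/4.8) = 79 − 5.764 = 73.24 dB(A).

73 dB(A)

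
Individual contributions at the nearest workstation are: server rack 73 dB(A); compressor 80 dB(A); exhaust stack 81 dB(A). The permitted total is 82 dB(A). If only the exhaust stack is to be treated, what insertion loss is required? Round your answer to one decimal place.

5.1 dB

The untreated sources together contribute 10^(73/10) + 10^(80/10) = 1.200e+08, i.e. 80.79 dB(A).
The limit corresponds to 10^(82/10) = 1.585e+08; subtracting the fixed part leaves 3.854e+07 for the exhaust stack, i.e. 75.86 dB(A).
Required insertion loss = 81 − 75.86 = 5.14 dB.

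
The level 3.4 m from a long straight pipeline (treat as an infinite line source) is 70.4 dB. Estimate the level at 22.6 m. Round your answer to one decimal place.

Line-source attenuation: ΔL = 10·log₁₀(r₂/r₁) = 10·log₁₀(22.6/3.4) = 8.226 dB.
L₂ = 70.4 − 10·log₁₀(22.6/3.4) = 70.4 − 8.226 = 62.17 dB.

62.2 dB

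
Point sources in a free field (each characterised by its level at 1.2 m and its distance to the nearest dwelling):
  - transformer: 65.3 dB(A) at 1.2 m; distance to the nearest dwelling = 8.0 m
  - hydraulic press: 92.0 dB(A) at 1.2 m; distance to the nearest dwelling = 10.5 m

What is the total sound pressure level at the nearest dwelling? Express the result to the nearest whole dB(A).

First find each source's level at the receiver (point-source: −20·log₁₀(r/r_ref)), then combine on an intensity basis.
transformer: 65.3 − 20·log₁₀(8.0/1.2) = 65.3 − 16.48 = 48.82 dB(A).
hydraulic press: 92.0 − 20·log₁₀(10.5/1.2) = 92.0 − 18.84 = 73.16 dB(A).
Σ 10^(L/10) = 2.078e+07 → L_total = 10·log₁₀(2.078e+07) = 73.18 dB(A).

73 dB(A)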